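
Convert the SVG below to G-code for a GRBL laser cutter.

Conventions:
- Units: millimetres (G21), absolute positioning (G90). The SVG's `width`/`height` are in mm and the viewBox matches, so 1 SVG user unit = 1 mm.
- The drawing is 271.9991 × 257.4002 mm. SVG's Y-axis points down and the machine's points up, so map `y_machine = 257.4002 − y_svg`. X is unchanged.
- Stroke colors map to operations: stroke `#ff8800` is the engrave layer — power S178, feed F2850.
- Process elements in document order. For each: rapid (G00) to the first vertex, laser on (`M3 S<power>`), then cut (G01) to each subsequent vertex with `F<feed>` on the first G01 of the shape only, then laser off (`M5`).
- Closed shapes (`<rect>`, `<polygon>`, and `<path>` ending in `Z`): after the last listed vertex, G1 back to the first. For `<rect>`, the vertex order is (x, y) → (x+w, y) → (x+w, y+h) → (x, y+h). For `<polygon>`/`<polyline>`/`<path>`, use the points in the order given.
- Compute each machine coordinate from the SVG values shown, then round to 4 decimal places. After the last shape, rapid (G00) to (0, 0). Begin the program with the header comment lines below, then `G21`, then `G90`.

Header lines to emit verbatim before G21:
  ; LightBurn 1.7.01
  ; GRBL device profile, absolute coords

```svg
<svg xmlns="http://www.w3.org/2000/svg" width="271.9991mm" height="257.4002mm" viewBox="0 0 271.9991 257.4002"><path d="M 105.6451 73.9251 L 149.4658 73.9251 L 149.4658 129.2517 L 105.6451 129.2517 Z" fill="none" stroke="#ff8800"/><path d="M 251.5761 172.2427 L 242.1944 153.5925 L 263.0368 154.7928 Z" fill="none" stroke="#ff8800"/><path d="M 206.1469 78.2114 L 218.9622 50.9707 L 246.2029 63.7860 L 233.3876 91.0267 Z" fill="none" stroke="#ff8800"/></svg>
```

Since the viewBox matches the mm dimensions, user units are millimetres directly. The only transform is the Y-flip y_m = 257.4002 − y_svg.

Shape 1 is a rectangle drawn with `<path>`. Its stroke #ff8800 means engrave at S178, F2850. After flipping Y the toolpath is (105.6451,183.4751) → (149.4658,183.4751) → (149.4658,128.1485) → (105.6451,128.1485) → (105.6451,183.4751), returning to the start.

Shape 2 is a regular polygon drawn with `<path>`. Its stroke #ff8800 means engrave at S178, F2850. After flipping Y the toolpath is (251.5761,85.1575) → (242.1944,103.8077) → (263.0368,102.6074) → (251.5761,85.1575), returning to the start.

Shape 3 is a regular polygon drawn with `<path>`. Its stroke #ff8800 means engrave at S178, F2850. After flipping Y the toolpath is (206.1469,179.1888) → (218.9622,206.4295) → (246.2029,193.6142) → (233.3876,166.3735) → (206.1469,179.1888), returning to the start.

; LightBurn 1.7.01
; GRBL device profile, absolute coords
G21
G90
G00 X105.6451 Y183.4751
M3 S178
G01 X149.4658 Y183.4751 F2850
G01 X149.4658 Y128.1485
G01 X105.6451 Y128.1485
G01 X105.6451 Y183.4751
M5
G00 X251.5761 Y85.1575
M3 S178
G01 X242.1944 Y103.8077 F2850
G01 X263.0368 Y102.6074
G01 X251.5761 Y85.1575
M5
G00 X206.1469 Y179.1888
M3 S178
G01 X218.9622 Y206.4295 F2850
G01 X246.2029 Y193.6142
G01 X233.3876 Y166.3735
G01 X206.1469 Y179.1888
M5
G00 X0.0000 Y0.0000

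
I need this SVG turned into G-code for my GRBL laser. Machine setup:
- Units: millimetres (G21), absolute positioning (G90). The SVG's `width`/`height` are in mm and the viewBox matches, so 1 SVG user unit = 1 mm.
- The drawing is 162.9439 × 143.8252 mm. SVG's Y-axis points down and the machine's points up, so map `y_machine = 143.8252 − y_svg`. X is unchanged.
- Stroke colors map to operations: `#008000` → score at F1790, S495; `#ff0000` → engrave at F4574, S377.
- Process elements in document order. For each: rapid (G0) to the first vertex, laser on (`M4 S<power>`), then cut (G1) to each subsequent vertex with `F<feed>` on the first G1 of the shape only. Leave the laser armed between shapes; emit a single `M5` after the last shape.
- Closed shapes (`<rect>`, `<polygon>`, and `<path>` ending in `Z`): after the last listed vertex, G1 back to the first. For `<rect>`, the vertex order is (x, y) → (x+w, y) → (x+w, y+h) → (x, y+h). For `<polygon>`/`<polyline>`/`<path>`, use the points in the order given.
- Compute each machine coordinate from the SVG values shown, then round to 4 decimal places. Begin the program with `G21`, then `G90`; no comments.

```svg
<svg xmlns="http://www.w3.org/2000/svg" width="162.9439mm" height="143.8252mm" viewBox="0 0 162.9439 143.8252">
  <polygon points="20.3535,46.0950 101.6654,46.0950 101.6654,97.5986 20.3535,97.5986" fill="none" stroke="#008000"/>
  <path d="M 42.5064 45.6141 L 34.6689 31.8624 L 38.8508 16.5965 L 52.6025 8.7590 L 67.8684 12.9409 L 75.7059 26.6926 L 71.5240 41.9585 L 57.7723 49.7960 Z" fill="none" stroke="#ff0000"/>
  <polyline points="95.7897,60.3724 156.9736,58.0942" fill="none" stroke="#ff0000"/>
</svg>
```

G21
G90
G0 X20.3535 Y97.7302
M4 S495
G1 X101.6654 Y97.7302 F1790
G1 X101.6654 Y46.2266
G1 X20.3535 Y46.2266
G1 X20.3535 Y97.7302
G0 X42.5064 Y98.2111
M4 S377
G1 X34.6689 Y111.9628 F4574
G1 X38.8508 Y127.2287
G1 X52.6025 Y135.0662
G1 X67.8684 Y130.8843
G1 X75.7059 Y117.1326
G1 X71.5240 Y101.8667
G1 X57.7723 Y94.0292
G1 X42.5064 Y98.2111
G0 X95.7897 Y83.4528
M4 S377
G1 X156.9736 Y85.7310 F4574
M5

viewBox `0 0 162.9439 143.8252` with mm width/height → 1 unit = 1 mm. Flip: y_m = 143.8252 − y_svg.

**Shape 1** — `<polygon>` rectangle, stroke `#008000` → score (S495, F1790). Machine vertices: (20.3535,97.7302) → (101.6654,97.7302) → (101.6654,46.2266) → (20.3535,46.2266) → (20.3535,97.7302). Closed: final G1 returns to the first vertex.

**Shape 2** — `<path>` regular polygon, stroke `#ff0000` → engrave (S377, F4574). Machine vertices: (42.5064,98.2111) → (34.6689,111.9628) → (38.8508,127.2287) → (52.6025,135.0662) → (67.8684,130.8843) → (75.7059,117.1326) → (71.5240,101.8667) → (57.7723,94.0292) → (42.5064,98.2111). Closed: final G1 returns to the first vertex.

**Shape 3** — `<polyline>` line segment, stroke `#ff0000` → engrave (S377, F4574). Machine vertices: (95.7897,83.4528) → (156.9736,85.7310). Open path.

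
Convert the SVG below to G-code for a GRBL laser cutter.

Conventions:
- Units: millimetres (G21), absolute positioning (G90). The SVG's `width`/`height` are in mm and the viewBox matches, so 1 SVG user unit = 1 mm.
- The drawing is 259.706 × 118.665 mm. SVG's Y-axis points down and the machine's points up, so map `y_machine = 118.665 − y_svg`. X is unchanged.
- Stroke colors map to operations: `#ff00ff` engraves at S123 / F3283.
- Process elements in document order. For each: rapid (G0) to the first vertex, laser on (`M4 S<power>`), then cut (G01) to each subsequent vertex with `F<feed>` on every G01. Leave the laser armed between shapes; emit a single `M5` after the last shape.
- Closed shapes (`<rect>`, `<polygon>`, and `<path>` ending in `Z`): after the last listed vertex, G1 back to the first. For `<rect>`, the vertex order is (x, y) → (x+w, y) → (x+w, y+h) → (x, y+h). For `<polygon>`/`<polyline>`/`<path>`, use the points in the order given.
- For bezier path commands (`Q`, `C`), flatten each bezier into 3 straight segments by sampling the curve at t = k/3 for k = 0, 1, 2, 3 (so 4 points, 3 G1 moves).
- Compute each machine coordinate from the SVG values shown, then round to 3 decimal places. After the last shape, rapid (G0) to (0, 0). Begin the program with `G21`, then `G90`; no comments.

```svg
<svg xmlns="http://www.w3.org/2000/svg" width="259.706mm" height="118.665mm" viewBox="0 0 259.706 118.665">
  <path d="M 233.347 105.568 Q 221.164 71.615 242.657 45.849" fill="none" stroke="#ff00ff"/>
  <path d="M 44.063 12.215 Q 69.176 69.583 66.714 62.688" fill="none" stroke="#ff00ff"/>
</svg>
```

1 u = 1 mm; y_m = 118.665 − y.

[1] `<path>` quadratic bezier, #ff00ff→engrave S123 F3283: (233.347,13.097) → (228.967,34.823) → (232.070,54.729) → (242.657,72.816)

[2] `<path>` quadratic bezier, #ff00ff→engrave S123 F3283: (44.063,106.450) → (57.741,75.345) → (65.291,58.521) → (66.714,55.977)

G21
G90
G0 X233.347 Y13.097
M4 S123
G01 X228.967 Y34.823 F3283
G01 X232.070 Y54.729 F3283
G01 X242.657 Y72.816 F3283
G0 X44.063 Y106.450
M4 S123
G01 X57.741 Y75.345 F3283
G01 X65.291 Y58.521 F3283
G01 X66.714 Y55.977 F3283
M5
G0 X0.000 Y0.000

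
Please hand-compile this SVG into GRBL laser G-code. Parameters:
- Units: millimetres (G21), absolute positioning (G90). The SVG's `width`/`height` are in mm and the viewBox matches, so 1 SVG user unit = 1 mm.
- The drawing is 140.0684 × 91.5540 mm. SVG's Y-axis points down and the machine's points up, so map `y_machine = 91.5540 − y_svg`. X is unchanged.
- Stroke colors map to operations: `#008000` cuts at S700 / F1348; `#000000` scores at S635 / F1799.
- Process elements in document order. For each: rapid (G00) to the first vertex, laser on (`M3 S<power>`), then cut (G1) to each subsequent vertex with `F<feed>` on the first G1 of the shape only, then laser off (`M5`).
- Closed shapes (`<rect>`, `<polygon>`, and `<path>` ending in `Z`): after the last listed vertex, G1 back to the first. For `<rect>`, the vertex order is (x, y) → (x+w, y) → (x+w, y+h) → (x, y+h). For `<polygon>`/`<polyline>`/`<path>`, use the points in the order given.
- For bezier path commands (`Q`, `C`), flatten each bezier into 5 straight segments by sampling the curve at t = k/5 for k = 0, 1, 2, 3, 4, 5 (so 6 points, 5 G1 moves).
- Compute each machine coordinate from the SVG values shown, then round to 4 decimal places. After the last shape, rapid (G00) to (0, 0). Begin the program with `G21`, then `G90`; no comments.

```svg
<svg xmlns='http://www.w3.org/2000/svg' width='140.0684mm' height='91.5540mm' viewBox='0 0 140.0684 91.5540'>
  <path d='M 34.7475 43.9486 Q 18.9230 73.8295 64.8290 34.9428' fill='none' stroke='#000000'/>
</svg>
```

G21
G90
G00 X34.7475 Y47.6054
M3 S635
G1 X30.8869 Y38.4037 F1799
G1 X31.9648 Y34.7035
G1 X37.9811 Y36.5047
G1 X48.9358 Y43.8072
G1 X64.8290 Y56.6112
M5
G00 X0.0000 Y0.0000

Since the viewBox matches the mm dimensions, user units are millimetres directly. The only transform is the Y-flip y_m = 91.5540 − y_svg.

Shape 1 is a quadratic bezier drawn with `<path>`. Its stroke #000000 means score at S635, F1799. After flipping Y the toolpath is (34.7475,47.6054) → (30.8869,38.4037) → (31.9648,34.7035) → (37.9811,36.5047) → (48.9358,43.8072) → (64.8290,56.6112).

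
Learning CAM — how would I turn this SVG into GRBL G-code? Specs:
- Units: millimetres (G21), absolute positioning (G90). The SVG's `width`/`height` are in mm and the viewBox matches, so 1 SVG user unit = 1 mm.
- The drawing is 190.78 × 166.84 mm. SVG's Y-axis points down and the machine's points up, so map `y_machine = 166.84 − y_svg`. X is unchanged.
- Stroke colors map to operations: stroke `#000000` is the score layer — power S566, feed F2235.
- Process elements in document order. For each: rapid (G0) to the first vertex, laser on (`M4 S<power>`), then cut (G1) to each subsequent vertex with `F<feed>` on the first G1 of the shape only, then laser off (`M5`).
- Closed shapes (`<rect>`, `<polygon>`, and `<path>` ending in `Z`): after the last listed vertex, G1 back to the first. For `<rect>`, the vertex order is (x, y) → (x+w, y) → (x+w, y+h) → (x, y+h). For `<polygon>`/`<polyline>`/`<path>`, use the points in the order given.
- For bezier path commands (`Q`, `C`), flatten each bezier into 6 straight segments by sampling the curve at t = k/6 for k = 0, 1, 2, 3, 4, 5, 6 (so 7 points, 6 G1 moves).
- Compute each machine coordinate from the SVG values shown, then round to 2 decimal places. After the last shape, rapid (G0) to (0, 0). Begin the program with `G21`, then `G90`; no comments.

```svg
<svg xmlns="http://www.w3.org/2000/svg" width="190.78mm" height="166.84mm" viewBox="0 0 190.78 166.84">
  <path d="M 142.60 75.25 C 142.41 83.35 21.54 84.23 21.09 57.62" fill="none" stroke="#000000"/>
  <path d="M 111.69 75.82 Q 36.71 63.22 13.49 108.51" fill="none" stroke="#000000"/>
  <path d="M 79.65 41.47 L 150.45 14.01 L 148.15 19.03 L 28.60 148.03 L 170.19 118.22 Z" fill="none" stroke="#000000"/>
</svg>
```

viewBox `0 0 190.78 166.84` with mm width/height → 1 unit = 1 mm. Flip: y_m = 166.84 − y_svg.

**Shape 1** — `<path>` cubic bezier, stroke `#000000` → score (S566, F2235). Control points (SVG): P0=(142.60,75.25), P1=(142.41,83.35), P2=(21.54,84.23), P3=(21.09,57.62); sampled at t=k/6. Machine vertices: (142.60,91.59) → (133.56,88.24) → (111.11,86.65) → (81.94,87.39) → (52.75,91.02) → (30.23,98.11) → (21.09,109.22). Open path.

**Shape 2** — `<path>` quadratic bezier, stroke `#000000` → score (S566, F2235). Control points (SVG): P0=(111.69,75.82), P1=(36.71,63.22), P2=(13.49,108.51); sampled at t=k/6. Machine vertices: (111.69,91.02) → (88.13,93.61) → (67.45,92.99) → (49.65,89.15) → (34.72,82.09) → (22.67,71.82) → (13.49,58.33). Open path.

**Shape 3** — `<path>` closed polygon, stroke `#000000` → score (S566, F2235). Machine vertices: (79.65,125.37) → (150.45,152.83) → (148.15,147.81) → (28.60,18.81) → (170.19,48.62) → (79.65,125.37). Closed: final G1 returns to the first vertex.

G21
G90
G0 X142.60 Y91.59
M4 S566
G1 X133.56 Y88.24 F2235
G1 X111.11 Y86.65
G1 X81.94 Y87.39
G1 X52.75 Y91.02
G1 X30.23 Y98.11
G1 X21.09 Y109.22
M5
G0 X111.69 Y91.02
M4 S566
G1 X88.13 Y93.61 F2235
G1 X67.45 Y92.99
G1 X49.65 Y89.15
G1 X34.72 Y82.09
G1 X22.67 Y71.82
G1 X13.49 Y58.33
M5
G0 X79.65 Y125.37
M4 S566
G1 X150.45 Y152.83 F2235
G1 X148.15 Y147.81
G1 X28.60 Y18.81
G1 X170.19 Y48.62
G1 X79.65 Y125.37
M5
G0 X0.00 Y0.00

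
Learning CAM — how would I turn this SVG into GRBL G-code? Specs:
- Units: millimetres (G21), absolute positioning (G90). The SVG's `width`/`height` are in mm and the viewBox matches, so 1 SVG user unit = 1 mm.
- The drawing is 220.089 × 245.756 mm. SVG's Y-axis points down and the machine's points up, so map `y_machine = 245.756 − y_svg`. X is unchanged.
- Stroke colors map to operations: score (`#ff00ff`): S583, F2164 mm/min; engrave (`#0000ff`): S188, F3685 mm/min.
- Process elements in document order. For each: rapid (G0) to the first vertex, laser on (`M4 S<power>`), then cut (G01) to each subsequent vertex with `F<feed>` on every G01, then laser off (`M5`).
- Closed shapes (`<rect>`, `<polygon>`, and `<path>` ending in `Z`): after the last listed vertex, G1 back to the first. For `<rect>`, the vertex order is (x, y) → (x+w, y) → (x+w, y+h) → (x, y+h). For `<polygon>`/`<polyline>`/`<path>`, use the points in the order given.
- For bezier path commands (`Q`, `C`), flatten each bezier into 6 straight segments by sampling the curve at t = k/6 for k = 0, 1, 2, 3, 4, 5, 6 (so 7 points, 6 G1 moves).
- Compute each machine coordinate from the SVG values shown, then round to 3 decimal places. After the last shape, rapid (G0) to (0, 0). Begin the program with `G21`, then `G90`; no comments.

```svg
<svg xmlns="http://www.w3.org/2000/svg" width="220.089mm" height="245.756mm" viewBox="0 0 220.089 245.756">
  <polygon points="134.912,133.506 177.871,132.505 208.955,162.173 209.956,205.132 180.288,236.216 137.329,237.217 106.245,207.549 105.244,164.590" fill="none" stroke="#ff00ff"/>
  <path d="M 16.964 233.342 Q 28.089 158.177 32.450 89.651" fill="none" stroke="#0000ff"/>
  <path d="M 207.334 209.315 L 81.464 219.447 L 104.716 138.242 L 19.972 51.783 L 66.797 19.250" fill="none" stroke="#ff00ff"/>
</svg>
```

1 u = 1 mm; y_m = 245.756 − y.

[1] `<polygon>` regular polygon, #ff00ff→score S583 F2164: (134.912,112.250) → (177.871,113.251) → (208.955,83.583) → (209.956,40.624) → (180.288,9.540) → (137.329,8.539) → (106.245,38.207) → (105.244,81.166) → (134.912,112.250) (closed)

[2] `<path>` quadratic bezier, #0000ff→engrave S188 F3685: (16.964,12.414) → (20.484,37.285) → (23.629,61.786) → (26.398,85.919) → (28.791,109.683) → (30.808,133.079) → (32.450,156.105)

[3] `<path>` open polyline, #ff00ff→score S583 F2164: (207.334,36.441) → (81.464,26.309) → (104.716,107.514) → (19.972,193.973) → (66.797,226.506)

G21
G90
G0 X134.912 Y112.250
M4 S583
G01 X177.871 Y113.251 F2164
G01 X208.955 Y83.583 F2164
G01 X209.956 Y40.624 F2164
G01 X180.288 Y9.540 F2164
G01 X137.329 Y8.539 F2164
G01 X106.245 Y38.207 F2164
G01 X105.244 Y81.166 F2164
G01 X134.912 Y112.250 F2164
M5
G0 X16.964 Y12.414
M4 S188
G01 X20.484 Y37.285 F3685
G01 X23.629 Y61.786 F3685
G01 X26.398 Y85.919 F3685
G01 X28.791 Y109.683 F3685
G01 X30.808 Y133.079 F3685
G01 X32.450 Y156.105 F3685
M5
G0 X207.334 Y36.441
M4 S583
G01 X81.464 Y26.309 F2164
G01 X104.716 Y107.514 F2164
G01 X19.972 Y193.973 F2164
G01 X66.797 Y226.506 F2164
M5
G0 X0.000 Y0.000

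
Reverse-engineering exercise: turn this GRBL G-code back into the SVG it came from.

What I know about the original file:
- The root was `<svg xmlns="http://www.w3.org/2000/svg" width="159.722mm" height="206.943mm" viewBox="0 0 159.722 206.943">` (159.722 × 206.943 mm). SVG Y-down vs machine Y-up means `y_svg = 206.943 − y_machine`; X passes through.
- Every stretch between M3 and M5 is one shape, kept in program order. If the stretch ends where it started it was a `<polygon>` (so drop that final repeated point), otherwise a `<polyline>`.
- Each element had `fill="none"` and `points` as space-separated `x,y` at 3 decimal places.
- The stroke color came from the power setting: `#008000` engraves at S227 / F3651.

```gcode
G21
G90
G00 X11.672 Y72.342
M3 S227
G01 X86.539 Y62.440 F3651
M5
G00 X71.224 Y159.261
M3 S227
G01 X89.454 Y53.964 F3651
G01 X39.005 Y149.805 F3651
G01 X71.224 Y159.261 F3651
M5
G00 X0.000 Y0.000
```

y_svg = 206.943 − y_m. Every run uses S227, so all elements get stroke `#008000` (engrave).

[1] open run; points: 11.672,134.601 86.539,144.503

[2] closed run; points: 71.224,47.682 89.454,152.979 39.005,57.138

<svg xmlns="http://www.w3.org/2000/svg" width="159.722mm" height="206.943mm" viewBox="0 0 159.722 206.943">
  <polyline points="11.672,134.601 86.539,144.503" fill="none" stroke="#008000"/>
  <polygon points="71.224,47.682 89.454,152.979 39.005,57.138" fill="none" stroke="#008000"/>
</svg>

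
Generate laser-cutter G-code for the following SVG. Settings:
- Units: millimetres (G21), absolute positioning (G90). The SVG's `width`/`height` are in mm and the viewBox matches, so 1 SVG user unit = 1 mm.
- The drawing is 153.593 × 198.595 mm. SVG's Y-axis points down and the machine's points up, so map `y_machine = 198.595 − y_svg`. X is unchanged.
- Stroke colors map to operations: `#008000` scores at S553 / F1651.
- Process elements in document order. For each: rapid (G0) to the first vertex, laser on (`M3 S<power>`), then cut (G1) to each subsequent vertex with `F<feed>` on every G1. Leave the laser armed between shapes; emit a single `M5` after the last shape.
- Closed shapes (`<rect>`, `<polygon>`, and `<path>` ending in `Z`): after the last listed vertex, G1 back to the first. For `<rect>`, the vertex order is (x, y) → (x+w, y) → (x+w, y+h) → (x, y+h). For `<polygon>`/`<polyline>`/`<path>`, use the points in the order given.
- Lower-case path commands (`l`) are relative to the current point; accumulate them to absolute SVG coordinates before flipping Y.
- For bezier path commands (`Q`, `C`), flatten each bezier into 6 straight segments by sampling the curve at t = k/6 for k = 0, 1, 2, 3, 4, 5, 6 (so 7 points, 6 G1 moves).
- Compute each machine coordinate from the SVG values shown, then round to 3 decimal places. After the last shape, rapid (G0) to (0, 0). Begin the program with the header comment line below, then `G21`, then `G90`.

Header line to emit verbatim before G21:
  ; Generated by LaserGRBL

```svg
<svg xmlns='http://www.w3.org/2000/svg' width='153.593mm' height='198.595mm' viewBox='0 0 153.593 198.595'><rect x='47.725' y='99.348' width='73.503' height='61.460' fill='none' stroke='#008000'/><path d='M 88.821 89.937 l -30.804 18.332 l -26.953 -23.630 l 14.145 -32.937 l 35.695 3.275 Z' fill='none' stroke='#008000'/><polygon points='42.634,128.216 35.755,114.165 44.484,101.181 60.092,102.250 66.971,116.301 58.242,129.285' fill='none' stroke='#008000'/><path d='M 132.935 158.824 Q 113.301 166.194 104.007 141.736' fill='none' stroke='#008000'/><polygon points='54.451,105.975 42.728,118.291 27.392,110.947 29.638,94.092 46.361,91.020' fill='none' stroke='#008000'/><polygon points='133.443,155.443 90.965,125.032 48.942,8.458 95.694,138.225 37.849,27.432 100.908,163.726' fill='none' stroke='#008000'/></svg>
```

; Generated by LaserGRBL
G21
G90
G0 X47.725 Y99.247
M3 S553
G1 X121.228 Y99.247 F1651
G1 X121.228 Y37.787 F1651
G1 X47.725 Y37.787 F1651
G1 X47.725 Y99.247 F1651
G0 X88.821 Y108.658
M3 S553
G1 X58.017 Y90.326 F1651
G1 X31.064 Y113.956 F1651
G1 X45.209 Y146.893 F1651
G1 X80.904 Y143.618 F1651
G1 X88.821 Y108.658 F1651
G0 X42.634 Y70.379
M3 S553
G1 X35.755 Y84.430 F1651
G1 X44.484 Y97.414 F1651
G1 X60.092 Y96.345 F1651
G1 X66.971 Y82.294 F1651
G1 X58.242 Y69.310 F1651
G1 X42.634 Y70.379 F1651
G0 X132.935 Y39.771
M3 S553
G1 X126.678 Y38.198 F1651
G1 X120.995 Y38.394 F1651
G1 X115.886 Y40.358 F1651
G1 X111.352 Y44.090 F1651
G1 X107.392 Y49.590 F1651
G1 X104.007 Y56.859 F1651
G0 X54.451 Y92.620
M3 S553
G1 X42.728 Y80.304 F1651
G1 X27.392 Y87.648 F1651
G1 X29.638 Y104.503 F1651
G1 X46.361 Y107.575 F1651
G1 X54.451 Y92.620 F1651
G0 X133.443 Y43.152
M3 S553
G1 X90.965 Y73.563 F1651
G1 X48.942 Y190.137 F1651
G1 X95.694 Y60.370 F1651
G1 X37.849 Y171.163 F1651
G1 X100.908 Y34.869 F1651
G1 X133.443 Y43.152 F1651
M5
G0 X0.000 Y0.000

1 u = 1 mm; y_m = 198.595 − y.

[1] `<rect>` rectangle, #008000→score S553 F1651: (47.725,99.247) → (121.228,99.247) → (121.228,37.787) → (47.725,37.787) → (47.725,99.247) (closed)

[2] `<path>` regular polygon, #008000→score S553 F1651: (88.821,108.658) → (58.017,90.326) → (31.064,113.956) → (45.209,146.893) → (80.904,143.618) → (88.821,108.658) (closed)

[3] `<polygon>` regular polygon, #008000→score S553 F1651: (42.634,70.379) → (35.755,84.430) → (44.484,97.414) → (60.092,96.345) → (66.971,82.294) → (58.242,69.310) → (42.634,70.379) (closed)

[4] `<path>` quadratic bezier, #008000→score S553 F1651: (132.935,39.771) → (126.678,38.198) → (120.995,38.394) → (115.886,40.358) → (111.352,44.090) → (107.392,49.590) → (104.007,56.859)

[5] `<polygon>` regular polygon, #008000→score S553 F1651: (54.451,92.620) → (42.728,80.304) → (27.392,87.648) → (29.638,104.503) → (46.361,107.575) → (54.451,92.620) (closed)

[6] `<polygon>` closed polygon, #008000→score S553 F1651: (133.443,43.152) → (90.965,73.563) → (48.942,190.137) → (95.694,60.370) → (37.849,171.163) → (100.908,34.869) → (133.443,43.152) (closed)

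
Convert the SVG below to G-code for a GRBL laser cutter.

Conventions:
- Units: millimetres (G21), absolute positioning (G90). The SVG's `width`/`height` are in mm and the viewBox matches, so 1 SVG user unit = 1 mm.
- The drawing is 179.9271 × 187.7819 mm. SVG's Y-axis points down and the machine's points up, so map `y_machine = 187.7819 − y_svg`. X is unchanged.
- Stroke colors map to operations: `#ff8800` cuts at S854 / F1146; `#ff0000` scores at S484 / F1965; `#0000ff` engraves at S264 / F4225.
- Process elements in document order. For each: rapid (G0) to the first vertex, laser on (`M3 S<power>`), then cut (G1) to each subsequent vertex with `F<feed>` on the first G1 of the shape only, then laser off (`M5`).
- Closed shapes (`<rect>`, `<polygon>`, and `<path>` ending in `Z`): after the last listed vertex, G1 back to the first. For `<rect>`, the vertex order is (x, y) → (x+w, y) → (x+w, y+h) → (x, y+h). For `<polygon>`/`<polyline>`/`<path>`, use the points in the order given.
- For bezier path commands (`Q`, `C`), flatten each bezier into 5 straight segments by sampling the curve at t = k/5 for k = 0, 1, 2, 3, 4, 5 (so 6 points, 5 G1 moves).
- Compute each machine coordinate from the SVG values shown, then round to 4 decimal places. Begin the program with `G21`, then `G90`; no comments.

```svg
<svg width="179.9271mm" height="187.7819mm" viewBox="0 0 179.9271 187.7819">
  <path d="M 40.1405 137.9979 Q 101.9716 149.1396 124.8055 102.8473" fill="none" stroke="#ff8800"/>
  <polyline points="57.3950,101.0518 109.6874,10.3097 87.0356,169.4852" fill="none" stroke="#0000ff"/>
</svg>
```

1 u = 1 mm; y_m = 187.7819 − y.

[1] `<path>` quadratic bezier, #ff8800→cut S854 F1146: (40.1405,49.7840) → (63.3131,47.6247) → (83.3658,50.0601) → (100.2988,57.0902) → (114.1121,68.7150) → (124.8055,84.9346)

[2] `<polyline>` open polyline, #0000ff→engrave S264 F4225: (57.3950,86.7301) → (109.6874,177.4722) → (87.0356,18.2967)

G21
G90
G0 X40.1405 Y49.7840
M3 S854
G1 X63.3131 Y47.6247 F1146
G1 X83.3658 Y50.0601
G1 X100.2988 Y57.0902
G1 X114.1121 Y68.7150
G1 X124.8055 Y84.9346
M5
G0 X57.3950 Y86.7301
M3 S264
G1 X109.6874 Y177.4722 F4225
G1 X87.0356 Y18.2967
M5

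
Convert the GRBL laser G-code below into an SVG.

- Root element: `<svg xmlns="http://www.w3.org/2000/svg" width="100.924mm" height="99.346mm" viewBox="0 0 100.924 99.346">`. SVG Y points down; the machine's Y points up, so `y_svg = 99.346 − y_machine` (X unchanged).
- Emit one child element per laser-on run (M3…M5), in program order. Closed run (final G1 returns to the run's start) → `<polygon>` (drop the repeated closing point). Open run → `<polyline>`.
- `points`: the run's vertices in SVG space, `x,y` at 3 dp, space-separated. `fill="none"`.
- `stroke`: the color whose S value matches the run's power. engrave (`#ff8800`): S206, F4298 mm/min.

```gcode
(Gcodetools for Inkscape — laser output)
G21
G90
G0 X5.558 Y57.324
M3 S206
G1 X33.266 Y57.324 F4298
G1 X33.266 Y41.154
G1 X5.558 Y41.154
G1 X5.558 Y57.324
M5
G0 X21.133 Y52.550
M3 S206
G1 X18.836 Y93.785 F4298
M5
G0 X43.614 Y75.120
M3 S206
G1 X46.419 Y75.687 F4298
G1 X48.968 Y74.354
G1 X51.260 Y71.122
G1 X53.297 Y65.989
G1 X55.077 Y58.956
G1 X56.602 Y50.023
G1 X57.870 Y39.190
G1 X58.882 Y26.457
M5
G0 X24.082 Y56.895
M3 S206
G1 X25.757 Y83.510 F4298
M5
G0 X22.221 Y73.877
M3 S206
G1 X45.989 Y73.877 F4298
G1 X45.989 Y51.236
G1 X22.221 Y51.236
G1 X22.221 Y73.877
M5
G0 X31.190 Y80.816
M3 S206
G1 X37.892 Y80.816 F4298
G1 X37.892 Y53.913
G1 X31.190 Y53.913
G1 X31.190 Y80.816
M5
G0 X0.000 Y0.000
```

y_svg = 99.346 − y_m. Every run uses S206, so all elements get stroke `#ff8800` (engrave).

[1] closed run; points: 5.558,42.022 33.266,42.022 33.266,58.192 5.558,58.192

[2] open run; points: 21.133,46.796 18.836,5.561

[3] open run; points: 43.614,24.226 46.419,23.659 48.968,24.992 51.260,28.224 53.297,33.357 55.077,40.390 56.602,49.323 57.870,60.156 58.882,72.889

[4] open run; points: 24.082,42.451 25.757,15.836

[5] closed run; points: 22.221,25.469 45.989,25.469 45.989,48.110 22.221,48.110

[6] closed run; points: 31.190,18.530 37.892,18.530 37.892,45.433 31.190,45.433

<svg xmlns="http://www.w3.org/2000/svg" width="100.924mm" height="99.346mm" viewBox="0 0 100.924 99.346">
  <polygon points="5.558,42.022 33.266,42.022 33.266,58.192 5.558,58.192" fill="none" stroke="#ff8800"/>
  <polyline points="21.133,46.796 18.836,5.561" fill="none" stroke="#ff8800"/>
  <polyline points="43.614,24.226 46.419,23.659 48.968,24.992 51.260,28.224 53.297,33.357 55.077,40.390 56.602,49.323 57.870,60.156 58.882,72.889" fill="none" stroke="#ff8800"/>
  <polyline points="24.082,42.451 25.757,15.836" fill="none" stroke="#ff8800"/>
  <polygon points="22.221,25.469 45.989,25.469 45.989,48.110 22.221,48.110" fill="none" stroke="#ff8800"/>
  <polygon points="31.190,18.530 37.892,18.530 37.892,45.433 31.190,45.433" fill="none" stroke="#ff8800"/>
</svg>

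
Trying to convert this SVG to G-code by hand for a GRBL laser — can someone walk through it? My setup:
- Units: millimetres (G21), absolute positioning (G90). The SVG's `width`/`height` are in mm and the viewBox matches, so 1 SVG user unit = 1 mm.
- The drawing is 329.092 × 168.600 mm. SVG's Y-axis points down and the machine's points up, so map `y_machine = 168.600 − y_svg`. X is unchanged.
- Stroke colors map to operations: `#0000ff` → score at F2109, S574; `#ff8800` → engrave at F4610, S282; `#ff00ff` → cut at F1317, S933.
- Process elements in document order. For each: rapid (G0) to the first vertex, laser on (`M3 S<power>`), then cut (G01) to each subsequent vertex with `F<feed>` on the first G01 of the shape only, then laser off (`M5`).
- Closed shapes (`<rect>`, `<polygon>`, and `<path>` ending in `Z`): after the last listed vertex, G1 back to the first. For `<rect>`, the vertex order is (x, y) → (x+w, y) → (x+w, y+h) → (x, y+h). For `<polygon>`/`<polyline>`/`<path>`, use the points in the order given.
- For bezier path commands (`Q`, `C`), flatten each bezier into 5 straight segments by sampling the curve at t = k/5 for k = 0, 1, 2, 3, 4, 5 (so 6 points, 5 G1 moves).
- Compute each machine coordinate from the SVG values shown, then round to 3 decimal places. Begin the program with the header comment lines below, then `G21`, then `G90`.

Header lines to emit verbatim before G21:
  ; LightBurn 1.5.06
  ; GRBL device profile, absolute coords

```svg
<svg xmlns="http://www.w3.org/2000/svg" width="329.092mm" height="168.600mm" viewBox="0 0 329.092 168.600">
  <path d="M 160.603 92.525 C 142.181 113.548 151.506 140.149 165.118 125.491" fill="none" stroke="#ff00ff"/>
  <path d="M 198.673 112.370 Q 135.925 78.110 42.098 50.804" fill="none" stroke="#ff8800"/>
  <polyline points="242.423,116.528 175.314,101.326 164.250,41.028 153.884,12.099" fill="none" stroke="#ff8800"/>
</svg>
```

Since the viewBox matches the mm dimensions, user units are millimetres directly. The only transform is the Y-flip y_m = 168.600 − y_svg.

Shape 1 is a cubic bezier drawn with `<path>`. Its stroke #ff00ff means cut at S933, F1317. After flipping Y the toolpath is (160.603,76.075) → (152.692,63.167) → (150.314,51.168) → (152.343,42.326) → (157.653,38.891) → (165.118,43.109).

Shape 2 is a quadratic bezier drawn with `<path>`. Its stroke #ff8800 means engrave at S282, F4610. After flipping Y the toolpath is (198.673,56.230) → (172.331,69.656) → (143.502,82.525) → (112.187,94.839) → (78.386,106.595) → (42.098,117.796).

Shape 3 is a open polyline drawn with `<polyline>`. Its stroke #ff8800 means engrave at S282, F4610. After flipping Y the toolpath is (242.423,52.072) → (175.314,67.274) → (164.250,127.572) → (153.884,156.501).

; LightBurn 1.5.06
; GRBL device profile, absolute coords
G21
G90
G0 X160.603 Y76.075
M3 S933
G01 X152.692 Y63.167 F1317
G01 X150.314 Y51.168
G01 X152.343 Y42.326
G01 X157.653 Y38.891
G01 X165.118 Y43.109
M5
G0 X198.673 Y56.230
M3 S282
G01 X172.331 Y69.656 F4610
G01 X143.502 Y82.525
G01 X112.187 Y94.839
G01 X78.386 Y106.595
G01 X42.098 Y117.796
M5
G0 X242.423 Y52.072
M3 S282
G01 X175.314 Y67.274 F4610
G01 X164.250 Y127.572
G01 X153.884 Y156.501
M5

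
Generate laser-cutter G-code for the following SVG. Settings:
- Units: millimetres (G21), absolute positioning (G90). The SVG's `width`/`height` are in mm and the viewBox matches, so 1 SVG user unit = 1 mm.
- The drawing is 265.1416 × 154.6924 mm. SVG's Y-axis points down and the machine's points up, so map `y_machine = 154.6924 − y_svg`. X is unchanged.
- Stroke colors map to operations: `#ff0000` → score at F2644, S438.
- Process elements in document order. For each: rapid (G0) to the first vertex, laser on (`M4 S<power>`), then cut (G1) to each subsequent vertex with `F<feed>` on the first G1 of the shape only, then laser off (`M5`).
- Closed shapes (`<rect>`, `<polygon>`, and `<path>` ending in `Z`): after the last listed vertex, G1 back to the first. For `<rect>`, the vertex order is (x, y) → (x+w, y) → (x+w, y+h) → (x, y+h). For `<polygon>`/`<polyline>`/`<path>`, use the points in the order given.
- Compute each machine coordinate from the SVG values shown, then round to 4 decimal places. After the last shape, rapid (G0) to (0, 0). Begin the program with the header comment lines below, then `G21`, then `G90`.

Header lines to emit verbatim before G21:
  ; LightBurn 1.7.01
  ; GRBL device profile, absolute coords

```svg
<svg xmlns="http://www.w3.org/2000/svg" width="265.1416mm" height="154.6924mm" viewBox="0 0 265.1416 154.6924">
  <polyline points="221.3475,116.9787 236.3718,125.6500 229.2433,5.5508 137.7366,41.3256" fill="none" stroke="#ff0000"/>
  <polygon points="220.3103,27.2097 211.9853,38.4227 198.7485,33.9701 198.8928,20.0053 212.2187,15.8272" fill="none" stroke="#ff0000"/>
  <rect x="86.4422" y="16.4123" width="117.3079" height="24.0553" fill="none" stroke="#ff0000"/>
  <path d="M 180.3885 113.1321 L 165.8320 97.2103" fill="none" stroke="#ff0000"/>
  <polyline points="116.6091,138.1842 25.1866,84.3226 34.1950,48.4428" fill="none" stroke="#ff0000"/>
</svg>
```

viewBox `0 0 265.1416 154.6924` with mm width/height → 1 unit = 1 mm. Flip: y_m = 154.6924 − y_svg.

**Shape 1** — `<polyline>` open polyline, stroke `#ff0000` → score (S438, F2644). Machine vertices: (221.3475,37.7137) → (236.3718,29.0424) → (229.2433,149.1416) → (137.7366,113.3668). Open path.

**Shape 2** — `<polygon>` regular polygon, stroke `#ff0000` → score (S438, F2644). Machine vertices: (220.3103,127.4827) → (211.9853,116.2697) → (198.7485,120.7223) → (198.8928,134.6871) → (212.2187,138.8652) → (220.3103,127.4827). Closed: final G1 returns to the first vertex.

**Shape 3** — `<rect>` rectangle, stroke `#ff0000` → score (S438, F2644). Machine vertices: (86.4422,138.2801) → (203.7501,138.2801) → (203.7501,114.2248) → (86.4422,114.2248) → (86.4422,138.2801). Closed: final G1 returns to the first vertex.

**Shape 4** — `<path>` line segment, stroke `#ff0000` → score (S438, F2644). Machine vertices: (180.3885,41.5603) → (165.8320,57.4821). Open path.

**Shape 5** — `<polyline>` open polyline, stroke `#ff0000` → score (S438, F2644). Machine vertices: (116.6091,16.5082) → (25.1866,70.3698) → (34.1950,106.2496). Open path.

; LightBurn 1.7.01
; GRBL device profile, absolute coords
G21
G90
G0 X221.3475 Y37.7137
M4 S438
G1 X236.3718 Y29.0424 F2644
G1 X229.2433 Y149.1416
G1 X137.7366 Y113.3668
M5
G0 X220.3103 Y127.4827
M4 S438
G1 X211.9853 Y116.2697 F2644
G1 X198.7485 Y120.7223
G1 X198.8928 Y134.6871
G1 X212.2187 Y138.8652
G1 X220.3103 Y127.4827
M5
G0 X86.4422 Y138.2801
M4 S438
G1 X203.7501 Y138.2801 F2644
G1 X203.7501 Y114.2248
G1 X86.4422 Y114.2248
G1 X86.4422 Y138.2801
M5
G0 X180.3885 Y41.5603
M4 S438
G1 X165.8320 Y57.4821 F2644
M5
G0 X116.6091 Y16.5082
M4 S438
G1 X25.1866 Y70.3698 F2644
G1 X34.1950 Y106.2496
M5
G0 X0.0000 Y0.0000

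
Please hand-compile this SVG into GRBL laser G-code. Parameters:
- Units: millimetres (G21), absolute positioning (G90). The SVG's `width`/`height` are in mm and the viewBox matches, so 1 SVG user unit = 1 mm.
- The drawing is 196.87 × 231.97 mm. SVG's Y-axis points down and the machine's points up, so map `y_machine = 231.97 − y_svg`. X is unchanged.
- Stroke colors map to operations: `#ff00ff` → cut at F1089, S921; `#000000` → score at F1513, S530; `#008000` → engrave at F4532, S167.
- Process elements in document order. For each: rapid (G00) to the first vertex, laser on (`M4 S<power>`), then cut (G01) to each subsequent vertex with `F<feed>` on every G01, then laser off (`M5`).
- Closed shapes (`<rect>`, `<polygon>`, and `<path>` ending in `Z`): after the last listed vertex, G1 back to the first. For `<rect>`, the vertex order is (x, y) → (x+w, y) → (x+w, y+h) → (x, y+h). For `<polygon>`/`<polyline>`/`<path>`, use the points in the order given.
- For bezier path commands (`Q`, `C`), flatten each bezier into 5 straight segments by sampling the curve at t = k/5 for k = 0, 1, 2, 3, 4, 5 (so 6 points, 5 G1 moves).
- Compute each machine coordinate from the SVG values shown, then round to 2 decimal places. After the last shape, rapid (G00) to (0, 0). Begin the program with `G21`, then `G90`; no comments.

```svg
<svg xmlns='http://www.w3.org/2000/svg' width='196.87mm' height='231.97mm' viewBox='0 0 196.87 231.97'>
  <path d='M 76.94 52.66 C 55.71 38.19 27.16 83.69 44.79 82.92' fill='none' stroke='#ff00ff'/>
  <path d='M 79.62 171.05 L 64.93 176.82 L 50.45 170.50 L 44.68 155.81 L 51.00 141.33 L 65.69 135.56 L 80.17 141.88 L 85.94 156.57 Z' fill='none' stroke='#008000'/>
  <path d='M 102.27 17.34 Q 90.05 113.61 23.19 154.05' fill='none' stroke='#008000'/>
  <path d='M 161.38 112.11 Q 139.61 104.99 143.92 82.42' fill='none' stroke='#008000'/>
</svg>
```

G21
G90
G00 X76.94 Y179.31
M4 S921
G01 X63.75 Y181.65 F1089
G01 X51.37 Y174.69 F1089
G01 X42.38 Y163.54 F1089
G01 X39.33 Y153.29 F1089
G01 X44.79 Y149.05 F1089
M5
G00 X79.62 Y60.92
M4 S167
G01 X64.93 Y55.15 F4532
G01 X50.45 Y61.47 F4532
G01 X44.68 Y76.16 F4532
G01 X51.00 Y90.64 F4532
G01 X65.69 Y96.41 F4532
G01 X80.17 Y90.09 F4532
G01 X85.94 Y75.40 F4532
G01 X79.62 Y60.92 F4532
M5
G00 X102.27 Y214.63
M4 S167
G01 X95.20 Y178.36 F4532
G01 X83.75 Y146.55 F4532
G01 X67.94 Y119.20 F4532
G01 X47.75 Y96.33 F4532
G01 X23.19 Y77.92 F4532
M5
G00 X161.38 Y119.86
M4 S167
G01 X153.72 Y123.33 F4532
G01 X148.14 Y128.03 F4532
G01 X144.64 Y133.97 F4532
G01 X143.24 Y141.14 F4532
G01 X143.92 Y149.55 F4532
M5
G00 X0.00 Y0.00

1 u = 1 mm; y_m = 231.97 − y.

[1] `<path>` cubic bezier, #ff00ff→cut S921 F1089: (76.94,179.31) → (63.75,181.65) → (51.37,174.69) → (42.38,163.54) → (39.33,153.29) → (44.79,149.05)

[2] `<path>` regular polygon, #008000→engrave S167 F4532: (79.62,60.92) → (64.93,55.15) → (50.45,61.47) → (44.68,76.16) → (51.00,90.64) → (65.69,96.41) → (80.17,90.09) → (85.94,75.40) → (79.62,60.92) (closed)

[3] `<path>` quadratic bezier, #008000→engrave S167 F4532: (102.27,214.63) → (95.20,178.36) → (83.75,146.55) → (67.94,119.20) → (47.75,96.33) → (23.19,77.92)

[4] `<path>` quadratic bezier, #008000→engrave S167 F4532: (161.38,119.86) → (153.72,123.33) → (148.14,128.03) → (144.64,133.97) → (143.24,141.14) → (143.92,149.55)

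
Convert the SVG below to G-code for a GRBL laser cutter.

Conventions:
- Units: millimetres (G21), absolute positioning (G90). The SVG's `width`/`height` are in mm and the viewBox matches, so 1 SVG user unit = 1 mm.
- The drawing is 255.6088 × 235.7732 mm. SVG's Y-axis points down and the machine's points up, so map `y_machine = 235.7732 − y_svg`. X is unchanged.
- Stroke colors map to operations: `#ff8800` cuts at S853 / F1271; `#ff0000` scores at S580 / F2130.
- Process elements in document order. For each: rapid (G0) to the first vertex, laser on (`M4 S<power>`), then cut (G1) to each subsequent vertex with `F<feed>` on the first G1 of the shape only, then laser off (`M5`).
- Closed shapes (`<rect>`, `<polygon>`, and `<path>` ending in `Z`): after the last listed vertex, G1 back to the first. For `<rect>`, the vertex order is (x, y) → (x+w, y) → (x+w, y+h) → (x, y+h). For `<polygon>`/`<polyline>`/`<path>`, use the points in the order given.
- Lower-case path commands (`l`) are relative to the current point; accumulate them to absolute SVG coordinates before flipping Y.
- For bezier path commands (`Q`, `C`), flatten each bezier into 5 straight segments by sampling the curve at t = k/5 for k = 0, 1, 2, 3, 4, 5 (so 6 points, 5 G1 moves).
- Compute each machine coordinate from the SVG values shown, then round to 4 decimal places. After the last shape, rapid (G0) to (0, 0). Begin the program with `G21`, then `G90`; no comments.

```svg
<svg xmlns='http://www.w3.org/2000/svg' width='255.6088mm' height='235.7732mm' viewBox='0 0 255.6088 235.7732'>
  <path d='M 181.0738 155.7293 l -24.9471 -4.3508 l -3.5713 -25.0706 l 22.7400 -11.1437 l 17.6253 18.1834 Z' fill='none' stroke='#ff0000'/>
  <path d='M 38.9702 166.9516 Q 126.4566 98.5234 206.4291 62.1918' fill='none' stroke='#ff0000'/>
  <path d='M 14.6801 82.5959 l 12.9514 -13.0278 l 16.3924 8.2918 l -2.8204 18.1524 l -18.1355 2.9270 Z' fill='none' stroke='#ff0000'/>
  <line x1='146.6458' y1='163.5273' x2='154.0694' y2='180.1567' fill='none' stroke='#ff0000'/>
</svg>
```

G21
G90
G0 X181.0738 Y80.0439
M4 S580
G1 X156.1267 Y84.3947 F2130
G1 X152.5554 Y109.4653
G1 X175.2954 Y120.6090
G1 X192.9207 Y102.4256
G1 X181.0738 Y80.0439
M5
G0 X38.9702 Y68.8216
M4 S580
G1 X73.6642 Y94.9090 F2130
G1 X107.7571 Y118.4287
G1 X141.2489 Y139.3807
G1 X174.1395 Y157.7649
G1 X206.4291 Y173.5814
M5
G0 X14.6801 Y153.1773
M4 S580
G1 X27.6315 Y166.2051 F2130
G1 X44.0239 Y157.9133
G1 X41.2035 Y139.7609
G1 X23.0680 Y136.8339
G1 X14.6801 Y153.1773
M5
G0 X146.6458 Y72.2459
M4 S580
G1 X154.0694 Y55.6165 F2130
M5
G0 X0.0000 Y0.0000

1 u = 1 mm; y_m = 235.7732 − y.

[1] `<path>` regular polygon, #ff0000→score S580 F2130: (181.0738,80.0439) → (156.1267,84.3947) → (152.5554,109.4653) → (175.2954,120.6090) → (192.9207,102.4256) → (181.0738,80.0439) (closed)

[2] `<path>` quadratic bezier, #ff0000→score S580 F2130: (38.9702,68.8216) → (73.6642,94.9090) → (107.7571,118.4287) → (141.2489,139.3807) → (174.1395,157.7649) → (206.4291,173.5814)

[3] `<path>` regular polygon, #ff0000→score S580 F2130: (14.6801,153.1773) → (27.6315,166.2051) → (44.0239,157.9133) → (41.2035,139.7609) → (23.0680,136.8339) → (14.6801,153.1773) (closed)

[4] `<line>` line segment, #ff0000→score S580 F2130: (146.6458,72.2459) → (154.0694,55.6165)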